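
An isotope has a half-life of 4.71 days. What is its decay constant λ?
λ = ln(2)/t½ = 0.1472 day⁻¹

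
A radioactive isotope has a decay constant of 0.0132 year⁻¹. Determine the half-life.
t½ = ln(2)/λ = 52.51 years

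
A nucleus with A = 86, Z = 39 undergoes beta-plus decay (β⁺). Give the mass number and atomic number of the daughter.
Daughter: A = 86, Z = 38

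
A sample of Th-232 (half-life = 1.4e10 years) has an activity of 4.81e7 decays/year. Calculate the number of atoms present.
N = A/λ = 9.715e17 atoms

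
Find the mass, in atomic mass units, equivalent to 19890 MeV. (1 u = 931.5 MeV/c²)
m = E/c² = 21.35 u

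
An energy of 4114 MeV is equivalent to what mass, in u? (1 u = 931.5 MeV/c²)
m = E/c² = 4.417 u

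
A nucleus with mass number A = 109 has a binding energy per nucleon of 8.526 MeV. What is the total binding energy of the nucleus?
B.E. = 8.526 × 109 = 929.3 MeV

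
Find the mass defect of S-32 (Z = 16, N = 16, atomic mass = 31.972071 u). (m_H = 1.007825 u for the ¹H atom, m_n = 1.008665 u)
Δm = Z·m_H + N·m_n − M = 0.2918 u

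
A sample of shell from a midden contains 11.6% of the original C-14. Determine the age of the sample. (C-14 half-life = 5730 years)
Age = t½ × log₂(1/ratio) = 17810 years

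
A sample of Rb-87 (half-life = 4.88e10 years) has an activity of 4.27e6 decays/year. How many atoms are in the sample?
N = A/λ = 3.006e17 atoms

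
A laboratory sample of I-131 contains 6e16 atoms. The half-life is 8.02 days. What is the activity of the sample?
A = λN = 5.186e15 decays/day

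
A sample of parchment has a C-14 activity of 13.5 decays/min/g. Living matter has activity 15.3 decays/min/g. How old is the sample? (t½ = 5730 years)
Age = t½ × log₂(A₀/A) = 1035 years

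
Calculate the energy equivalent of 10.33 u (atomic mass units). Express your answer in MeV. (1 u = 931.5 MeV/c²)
E = mc² = 9622 MeV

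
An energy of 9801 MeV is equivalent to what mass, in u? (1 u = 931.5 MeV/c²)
m = E/c² = 10.52 u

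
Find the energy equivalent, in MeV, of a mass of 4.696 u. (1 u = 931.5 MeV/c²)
E = mc² = 4374 MeV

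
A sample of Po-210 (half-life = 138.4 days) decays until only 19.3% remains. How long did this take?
t = t½ × log₂(N₀/N) = 328.5 days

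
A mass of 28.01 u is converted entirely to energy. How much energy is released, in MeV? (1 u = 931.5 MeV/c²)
E = mc² = 26090 MeV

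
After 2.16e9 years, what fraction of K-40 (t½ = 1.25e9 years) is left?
N/N₀ = (1/2)^(t/t½) = 0.3019 = 30.2%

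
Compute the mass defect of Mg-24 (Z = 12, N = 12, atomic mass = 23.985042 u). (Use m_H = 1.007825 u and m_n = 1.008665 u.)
Δm = Z·m_H + N·m_n − M = 0.2128 u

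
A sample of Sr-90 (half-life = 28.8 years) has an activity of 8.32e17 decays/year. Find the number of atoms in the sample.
N = A/λ = 3.457e19 atoms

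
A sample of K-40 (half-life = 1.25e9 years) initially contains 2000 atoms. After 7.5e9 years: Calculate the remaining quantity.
N = N₀(1/2)^(t/t½) = 31.25 atoms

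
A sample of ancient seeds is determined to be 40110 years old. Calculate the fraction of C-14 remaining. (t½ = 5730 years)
N/N₀ = (1/2)^(t/t½) = 0.007812 = 0.781%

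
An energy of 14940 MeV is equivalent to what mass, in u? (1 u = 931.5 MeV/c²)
m = E/c² = 16.04 u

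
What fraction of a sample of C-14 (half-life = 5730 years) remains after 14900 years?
N/N₀ = (1/2)^(t/t½) = 0.1649 = 16.5%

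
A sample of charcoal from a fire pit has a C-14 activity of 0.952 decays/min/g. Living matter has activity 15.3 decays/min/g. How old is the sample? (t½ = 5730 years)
Age = t½ × log₂(A₀/A) = 22960 years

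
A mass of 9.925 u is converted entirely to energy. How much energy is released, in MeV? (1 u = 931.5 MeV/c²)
E = mc² = 9245 MeV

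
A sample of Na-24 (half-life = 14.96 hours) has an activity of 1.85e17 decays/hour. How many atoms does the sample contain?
N = A/λ = 3.993e18 atoms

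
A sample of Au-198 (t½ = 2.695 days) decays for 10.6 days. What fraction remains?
N/N₀ = (1/2)^(t/t½) = 0.06546 = 6.55%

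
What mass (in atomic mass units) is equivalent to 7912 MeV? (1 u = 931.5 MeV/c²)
m = E/c² = 8.494 u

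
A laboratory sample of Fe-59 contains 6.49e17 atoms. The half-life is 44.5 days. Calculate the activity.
A = λN = 1.011e16 decays/day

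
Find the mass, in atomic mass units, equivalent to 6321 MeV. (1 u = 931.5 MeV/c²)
m = E/c² = 6.786 u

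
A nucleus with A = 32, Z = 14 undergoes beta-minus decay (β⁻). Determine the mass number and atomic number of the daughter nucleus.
Daughter: A = 32, Z = 15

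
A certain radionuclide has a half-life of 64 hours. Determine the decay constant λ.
λ = ln(2)/t½ = 0.01083 hour⁻¹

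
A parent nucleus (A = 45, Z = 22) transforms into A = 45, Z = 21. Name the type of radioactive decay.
ΔA = 0, ΔZ = -1 ⇒ beta-plus decay (β⁺) or electron capture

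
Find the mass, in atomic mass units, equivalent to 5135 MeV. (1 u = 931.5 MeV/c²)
m = E/c² = 5.513 u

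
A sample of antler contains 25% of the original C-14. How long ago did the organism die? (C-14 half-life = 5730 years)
Age = t½ × log₂(1/ratio) = 11460 years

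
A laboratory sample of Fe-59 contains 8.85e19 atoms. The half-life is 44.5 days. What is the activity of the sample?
A = λN = 1.379e18 decays/day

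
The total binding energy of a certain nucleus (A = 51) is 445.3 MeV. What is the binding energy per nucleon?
B.E./A = 445.3/51 = 8.731 MeV/nucleon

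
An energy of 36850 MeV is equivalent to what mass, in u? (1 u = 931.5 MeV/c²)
m = E/c² = 39.56 u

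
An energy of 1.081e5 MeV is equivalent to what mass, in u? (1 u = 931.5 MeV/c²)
m = E/c² = 116 u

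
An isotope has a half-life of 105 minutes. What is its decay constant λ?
λ = ln(2)/t½ = 0.006601 minute⁻¹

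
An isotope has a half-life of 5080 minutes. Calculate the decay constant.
λ = ln(2)/t½ = 1.364e-4 minute⁻¹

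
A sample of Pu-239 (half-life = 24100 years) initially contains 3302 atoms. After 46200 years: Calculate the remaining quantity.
N = N₀(1/2)^(t/t½) = 874.4 atoms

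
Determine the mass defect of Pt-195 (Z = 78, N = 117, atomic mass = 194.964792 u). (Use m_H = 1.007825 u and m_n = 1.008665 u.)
Δm = Z·m_H + N·m_n − M = 1.659 u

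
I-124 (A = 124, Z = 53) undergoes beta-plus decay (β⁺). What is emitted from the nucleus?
β⁺: positron (e⁺) + neutrino (νₑ)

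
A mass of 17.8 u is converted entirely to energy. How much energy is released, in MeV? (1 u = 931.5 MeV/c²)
E = mc² = 16580 MeV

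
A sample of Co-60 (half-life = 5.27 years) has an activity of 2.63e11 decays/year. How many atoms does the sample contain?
N = A/λ = 2e12 atoms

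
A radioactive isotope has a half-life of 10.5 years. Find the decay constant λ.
λ = ln(2)/t½ = 0.06601 year⁻¹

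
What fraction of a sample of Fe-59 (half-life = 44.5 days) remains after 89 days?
N/N₀ = (1/2)^(t/t½) = 0.25 = 25%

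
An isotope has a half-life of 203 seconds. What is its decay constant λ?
λ = ln(2)/t½ = 0.003415 second⁻¹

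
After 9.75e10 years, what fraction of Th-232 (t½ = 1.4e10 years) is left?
N/N₀ = (1/2)^(t/t½) = 0.008008 = 0.801%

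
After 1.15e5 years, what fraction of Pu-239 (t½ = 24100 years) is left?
N/N₀ = (1/2)^(t/t½) = 0.03661 = 3.66%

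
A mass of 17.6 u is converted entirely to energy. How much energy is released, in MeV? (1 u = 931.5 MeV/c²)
E = mc² = 16390 MeV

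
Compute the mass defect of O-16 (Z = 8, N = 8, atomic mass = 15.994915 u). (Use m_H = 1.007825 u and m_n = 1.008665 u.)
Δm = Z·m_H + N·m_n − M = 0.137 u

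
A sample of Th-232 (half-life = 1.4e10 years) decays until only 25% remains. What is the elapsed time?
t = t½ × log₂(N₀/N) = 2.8e10 years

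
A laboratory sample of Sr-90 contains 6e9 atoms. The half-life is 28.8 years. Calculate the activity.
A = λN = 1.444e8 decays/year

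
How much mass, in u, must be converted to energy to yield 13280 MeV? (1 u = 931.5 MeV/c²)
m = E/c² = 14.26 u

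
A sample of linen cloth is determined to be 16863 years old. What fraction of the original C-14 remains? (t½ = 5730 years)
N/N₀ = (1/2)^(t/t½) = 0.13 = 13%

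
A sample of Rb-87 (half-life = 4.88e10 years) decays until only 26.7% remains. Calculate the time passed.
t = t½ × log₂(N₀/N) = 9.297e10 years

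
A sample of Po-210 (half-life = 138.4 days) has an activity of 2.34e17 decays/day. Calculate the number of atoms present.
N = A/λ = 4.672e19 atoms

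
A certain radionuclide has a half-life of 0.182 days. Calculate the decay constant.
λ = ln(2)/t½ = 3.809 day⁻¹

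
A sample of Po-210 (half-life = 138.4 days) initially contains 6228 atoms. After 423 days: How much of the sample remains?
N = N₀(1/2)^(t/t½) = 748.7 atoms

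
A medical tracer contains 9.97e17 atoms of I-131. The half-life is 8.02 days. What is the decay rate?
A = λN = 8.617e16 decays/day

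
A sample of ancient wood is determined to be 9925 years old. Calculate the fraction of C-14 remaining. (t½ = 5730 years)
N/N₀ = (1/2)^(t/t½) = 0.301 = 30.1%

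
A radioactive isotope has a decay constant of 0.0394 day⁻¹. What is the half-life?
t½ = ln(2)/λ = 17.59 days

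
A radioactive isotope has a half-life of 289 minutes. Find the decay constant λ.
λ = ln(2)/t½ = 0.002398 minute⁻¹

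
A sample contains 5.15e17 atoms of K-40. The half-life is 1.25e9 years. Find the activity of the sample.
A = λN = 2.856e8 decays/year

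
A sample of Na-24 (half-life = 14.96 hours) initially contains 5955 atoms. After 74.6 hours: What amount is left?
N = N₀(1/2)^(t/t½) = 187.8 atoms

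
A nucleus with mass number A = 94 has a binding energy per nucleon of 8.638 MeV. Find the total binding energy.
B.E. = 8.638 × 94 = 812 MeV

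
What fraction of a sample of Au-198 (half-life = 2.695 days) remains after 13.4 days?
N/N₀ = (1/2)^(t/t½) = 0.03186 = 3.19%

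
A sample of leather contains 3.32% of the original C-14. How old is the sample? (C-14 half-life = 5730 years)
Age = t½ × log₂(1/ratio) = 28150 years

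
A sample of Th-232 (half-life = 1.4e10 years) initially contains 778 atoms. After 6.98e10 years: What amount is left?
N = N₀(1/2)^(t/t½) = 24.55 atoms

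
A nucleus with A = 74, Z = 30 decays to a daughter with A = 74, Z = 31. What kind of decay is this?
ΔA = 0, ΔZ = +1 ⇒ beta-minus decay (β⁻)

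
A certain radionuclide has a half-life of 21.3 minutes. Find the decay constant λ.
λ = ln(2)/t½ = 0.03254 minute⁻¹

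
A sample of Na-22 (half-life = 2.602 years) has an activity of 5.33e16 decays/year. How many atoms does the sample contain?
N = A/λ = 2.001e17 atoms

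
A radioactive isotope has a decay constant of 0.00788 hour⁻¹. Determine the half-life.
t½ = ln(2)/λ = 87.96 hours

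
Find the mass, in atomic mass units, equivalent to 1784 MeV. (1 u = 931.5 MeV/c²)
m = E/c² = 1.915 u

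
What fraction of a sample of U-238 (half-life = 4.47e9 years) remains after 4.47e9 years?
N/N₀ = (1/2)^(t/t½) = 0.5 = 50%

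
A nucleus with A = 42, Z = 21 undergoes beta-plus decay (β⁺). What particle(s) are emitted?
β⁺: positron (e⁺) + neutrino (νₑ)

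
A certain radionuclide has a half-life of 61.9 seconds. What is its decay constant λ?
λ = ln(2)/t½ = 0.0112 second⁻¹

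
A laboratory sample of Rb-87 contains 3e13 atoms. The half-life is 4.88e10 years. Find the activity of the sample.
A = λN = 426.1 decays/year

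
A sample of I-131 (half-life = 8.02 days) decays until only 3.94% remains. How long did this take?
t = t½ × log₂(N₀/N) = 37.42 days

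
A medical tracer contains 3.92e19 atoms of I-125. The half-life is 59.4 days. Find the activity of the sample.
A = λN = 4.574e17 decays/day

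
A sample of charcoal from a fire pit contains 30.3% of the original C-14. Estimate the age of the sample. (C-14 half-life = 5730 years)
Age = t½ × log₂(1/ratio) = 9871 years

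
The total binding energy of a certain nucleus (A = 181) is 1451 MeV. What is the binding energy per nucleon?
B.E./A = 1451/181 = 8.017 MeV/nucleon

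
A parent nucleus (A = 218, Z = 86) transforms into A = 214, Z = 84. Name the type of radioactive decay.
ΔA = -4, ΔZ = -2 ⇒ alpha decay (α)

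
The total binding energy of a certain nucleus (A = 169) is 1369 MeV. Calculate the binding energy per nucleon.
B.E./A = 1369/169 = 8.101 MeV/nucleon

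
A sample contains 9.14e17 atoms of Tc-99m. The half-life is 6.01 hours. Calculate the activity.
A = λN = 1.054e17 decays/hour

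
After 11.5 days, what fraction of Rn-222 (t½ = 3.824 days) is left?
N/N₀ = (1/2)^(t/t½) = 0.1244 = 12.4%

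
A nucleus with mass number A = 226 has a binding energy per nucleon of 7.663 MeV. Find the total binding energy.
B.E. = 7.663 × 226 = 1732 MeV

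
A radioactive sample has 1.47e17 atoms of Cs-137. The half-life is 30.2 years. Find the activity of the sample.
A = λN = 3.374e15 decays/year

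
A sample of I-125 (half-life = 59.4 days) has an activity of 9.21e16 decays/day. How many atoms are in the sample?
N = A/λ = 7.893e18 atoms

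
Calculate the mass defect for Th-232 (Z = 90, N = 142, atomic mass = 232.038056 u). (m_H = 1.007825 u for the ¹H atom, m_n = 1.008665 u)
Δm = Z·m_H + N·m_n − M = 1.897 u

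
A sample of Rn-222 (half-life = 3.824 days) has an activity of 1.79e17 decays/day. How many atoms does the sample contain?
N = A/λ = 9.875e17 atoms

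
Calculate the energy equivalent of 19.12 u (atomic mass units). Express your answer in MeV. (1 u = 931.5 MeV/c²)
E = mc² = 17810 MeV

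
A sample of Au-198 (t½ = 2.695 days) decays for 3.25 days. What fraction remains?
N/N₀ = (1/2)^(t/t½) = 0.4335 = 43.3%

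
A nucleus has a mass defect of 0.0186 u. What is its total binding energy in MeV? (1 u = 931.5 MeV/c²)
B.E. = Δm × 931.5 = 17.33 MeV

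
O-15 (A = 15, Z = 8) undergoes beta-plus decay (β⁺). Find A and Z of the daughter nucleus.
Daughter: A = 15, Z = 7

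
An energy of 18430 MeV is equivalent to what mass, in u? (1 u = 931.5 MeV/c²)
m = E/c² = 19.79 u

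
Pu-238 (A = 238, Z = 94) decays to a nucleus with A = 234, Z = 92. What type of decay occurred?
ΔA = -4, ΔZ = -2 ⇒ alpha decay (α)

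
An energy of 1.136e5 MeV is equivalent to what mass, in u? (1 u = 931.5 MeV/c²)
m = E/c² = 122 u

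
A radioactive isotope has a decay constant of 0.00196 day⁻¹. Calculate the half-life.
t½ = ln(2)/λ = 353.6 days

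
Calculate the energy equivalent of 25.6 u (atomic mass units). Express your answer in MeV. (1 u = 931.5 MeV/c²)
E = mc² = 23850 MeV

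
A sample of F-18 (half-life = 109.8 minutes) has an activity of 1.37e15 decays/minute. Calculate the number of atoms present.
N = A/λ = 2.17e17 atoms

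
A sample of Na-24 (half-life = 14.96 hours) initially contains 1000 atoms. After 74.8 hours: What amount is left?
N = N₀(1/2)^(t/t½) = 31.25 atoms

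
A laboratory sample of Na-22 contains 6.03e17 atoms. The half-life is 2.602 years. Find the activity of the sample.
A = λN = 1.606e17 decays/year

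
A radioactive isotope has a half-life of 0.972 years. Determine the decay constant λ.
λ = ln(2)/t½ = 0.7131 year⁻¹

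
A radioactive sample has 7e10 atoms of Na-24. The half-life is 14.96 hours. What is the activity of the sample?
A = λN = 3.243e9 decays/hour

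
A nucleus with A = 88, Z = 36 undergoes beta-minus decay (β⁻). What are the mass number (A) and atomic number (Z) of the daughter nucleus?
Daughter: A = 88, Z = 37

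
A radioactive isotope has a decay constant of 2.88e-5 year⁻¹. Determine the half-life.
t½ = ln(2)/λ = 24070 years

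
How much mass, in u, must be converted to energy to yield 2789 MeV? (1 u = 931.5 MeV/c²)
m = E/c² = 2.994 u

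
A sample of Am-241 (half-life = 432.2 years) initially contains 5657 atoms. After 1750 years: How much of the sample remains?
N = N₀(1/2)^(t/t½) = 341.7 atoms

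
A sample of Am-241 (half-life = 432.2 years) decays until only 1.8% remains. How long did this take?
t = t½ × log₂(N₀/N) = 2505 years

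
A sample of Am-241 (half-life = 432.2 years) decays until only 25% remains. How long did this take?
t = t½ × log₂(N₀/N) = 864.4 years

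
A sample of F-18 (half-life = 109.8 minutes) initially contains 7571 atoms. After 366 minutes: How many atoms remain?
N = N₀(1/2)^(t/t½) = 751.1 atoms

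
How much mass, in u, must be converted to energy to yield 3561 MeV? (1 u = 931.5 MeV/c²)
m = E/c² = 3.823 u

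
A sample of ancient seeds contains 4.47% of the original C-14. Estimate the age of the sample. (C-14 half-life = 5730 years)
Age = t½ × log₂(1/ratio) = 25690 years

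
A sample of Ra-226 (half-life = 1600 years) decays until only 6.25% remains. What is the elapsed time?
t = t½ × log₂(N₀/N) = 6400 years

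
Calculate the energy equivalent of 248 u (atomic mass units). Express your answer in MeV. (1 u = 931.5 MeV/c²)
E = mc² = 2.31e5 MeV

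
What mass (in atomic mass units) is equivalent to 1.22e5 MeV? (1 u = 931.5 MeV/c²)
m = E/c² = 131 u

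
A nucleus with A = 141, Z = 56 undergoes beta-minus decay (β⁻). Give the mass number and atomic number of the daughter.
Daughter: A = 141, Z = 57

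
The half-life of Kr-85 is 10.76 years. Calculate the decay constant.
λ = ln(2)/t½ = 0.06442 year⁻¹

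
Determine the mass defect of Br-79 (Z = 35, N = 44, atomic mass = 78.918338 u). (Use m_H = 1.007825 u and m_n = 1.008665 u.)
Δm = Z·m_H + N·m_n − M = 0.7368 u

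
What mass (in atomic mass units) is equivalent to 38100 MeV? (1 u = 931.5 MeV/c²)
m = E/c² = 40.9 u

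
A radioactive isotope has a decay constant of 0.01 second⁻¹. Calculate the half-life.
t½ = ln(2)/λ = 69.31 seconds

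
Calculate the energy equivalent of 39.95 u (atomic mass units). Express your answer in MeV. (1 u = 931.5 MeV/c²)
E = mc² = 37210 MeV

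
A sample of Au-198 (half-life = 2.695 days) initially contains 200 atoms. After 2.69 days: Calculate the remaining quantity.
N = N₀(1/2)^(t/t½) = 100.1 atoms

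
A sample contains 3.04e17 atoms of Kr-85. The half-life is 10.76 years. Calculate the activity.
A = λN = 1.958e16 decays/year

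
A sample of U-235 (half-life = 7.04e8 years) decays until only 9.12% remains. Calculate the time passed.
t = t½ × log₂(N₀/N) = 2.432e9 years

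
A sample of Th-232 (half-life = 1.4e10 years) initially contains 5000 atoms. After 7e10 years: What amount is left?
N = N₀(1/2)^(t/t½) = 156.2 atoms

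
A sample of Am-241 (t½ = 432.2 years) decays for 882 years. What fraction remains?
N/N₀ = (1/2)^(t/t½) = 0.243 = 24.3%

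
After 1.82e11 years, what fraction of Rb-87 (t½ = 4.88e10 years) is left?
N/N₀ = (1/2)^(t/t½) = 0.07539 = 7.54%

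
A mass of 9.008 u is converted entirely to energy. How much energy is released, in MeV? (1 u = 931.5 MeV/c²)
E = mc² = 8391 MeV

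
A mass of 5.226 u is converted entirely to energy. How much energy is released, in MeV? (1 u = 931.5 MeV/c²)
E = mc² = 4868 MeV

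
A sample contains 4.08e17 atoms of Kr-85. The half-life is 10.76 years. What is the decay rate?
A = λN = 2.628e16 decays/year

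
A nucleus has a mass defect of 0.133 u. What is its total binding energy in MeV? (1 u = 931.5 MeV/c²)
B.E. = Δm × 931.5 = 123.9 MeV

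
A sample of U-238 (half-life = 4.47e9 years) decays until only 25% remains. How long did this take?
t = t½ × log₂(N₀/N) = 8.94e9 years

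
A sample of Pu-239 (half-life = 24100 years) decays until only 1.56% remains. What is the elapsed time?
t = t½ × log₂(N₀/N) = 1.447e5 years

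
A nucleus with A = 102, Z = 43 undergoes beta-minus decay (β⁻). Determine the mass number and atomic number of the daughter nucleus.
Daughter: A = 102, Z = 44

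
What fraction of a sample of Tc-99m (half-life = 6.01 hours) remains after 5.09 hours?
N/N₀ = (1/2)^(t/t½) = 0.556 = 55.6%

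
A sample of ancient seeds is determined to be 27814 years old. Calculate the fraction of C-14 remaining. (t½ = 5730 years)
N/N₀ = (1/2)^(t/t½) = 0.03458 = 3.46%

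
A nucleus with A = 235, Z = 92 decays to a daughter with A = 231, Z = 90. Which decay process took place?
ΔA = -4, ΔZ = -2 ⇒ alpha decay (α)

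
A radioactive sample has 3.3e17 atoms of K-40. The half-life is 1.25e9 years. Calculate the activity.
A = λN = 1.83e8 decays/year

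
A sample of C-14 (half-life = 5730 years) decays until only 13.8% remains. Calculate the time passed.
t = t½ × log₂(N₀/N) = 16370 years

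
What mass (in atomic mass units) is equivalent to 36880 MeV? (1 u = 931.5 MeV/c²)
m = E/c² = 39.59 u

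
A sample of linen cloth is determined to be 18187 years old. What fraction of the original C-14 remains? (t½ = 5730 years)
N/N₀ = (1/2)^(t/t½) = 0.1108 = 11.1%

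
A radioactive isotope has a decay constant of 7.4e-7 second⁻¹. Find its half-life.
t½ = ln(2)/λ = 9.367e5 seconds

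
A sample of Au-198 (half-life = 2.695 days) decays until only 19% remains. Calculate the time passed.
t = t½ × log₂(N₀/N) = 6.457 days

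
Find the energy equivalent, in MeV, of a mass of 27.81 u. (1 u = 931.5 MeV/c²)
E = mc² = 25910 MeV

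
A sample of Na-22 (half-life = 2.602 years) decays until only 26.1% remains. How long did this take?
t = t½ × log₂(N₀/N) = 5.042 years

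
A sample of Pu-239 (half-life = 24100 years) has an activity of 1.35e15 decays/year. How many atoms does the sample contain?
N = A/λ = 4.694e19 atoms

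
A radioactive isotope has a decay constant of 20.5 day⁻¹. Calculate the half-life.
t½ = ln(2)/λ = 0.03381 days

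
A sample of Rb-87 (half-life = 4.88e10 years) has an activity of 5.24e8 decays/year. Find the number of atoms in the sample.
N = A/λ = 3.689e19 atoms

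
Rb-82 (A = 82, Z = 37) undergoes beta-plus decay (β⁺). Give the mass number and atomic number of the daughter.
Daughter: A = 82, Z = 36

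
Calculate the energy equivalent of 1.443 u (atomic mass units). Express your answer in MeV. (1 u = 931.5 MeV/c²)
E = mc² = 1344 MeV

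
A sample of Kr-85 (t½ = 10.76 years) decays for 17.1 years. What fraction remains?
N/N₀ = (1/2)^(t/t½) = 0.3324 = 33.2%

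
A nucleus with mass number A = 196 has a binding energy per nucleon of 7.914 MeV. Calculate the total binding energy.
B.E. = 7.914 × 196 = 1551 MeV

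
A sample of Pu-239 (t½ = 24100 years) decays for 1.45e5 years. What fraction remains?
N/N₀ = (1/2)^(t/t½) = 0.01545 = 1.54%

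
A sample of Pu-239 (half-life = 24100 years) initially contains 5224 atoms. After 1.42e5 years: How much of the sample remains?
N = N₀(1/2)^(t/t½) = 87.96 atoms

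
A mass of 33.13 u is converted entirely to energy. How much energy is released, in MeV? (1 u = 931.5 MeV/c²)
E = mc² = 30860 MeV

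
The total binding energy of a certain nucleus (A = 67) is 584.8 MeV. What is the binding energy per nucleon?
B.E./A = 584.8/67 = 8.728 MeV/nucleon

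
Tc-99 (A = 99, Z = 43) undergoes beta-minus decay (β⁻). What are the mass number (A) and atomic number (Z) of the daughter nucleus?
Daughter: A = 99, Z = 44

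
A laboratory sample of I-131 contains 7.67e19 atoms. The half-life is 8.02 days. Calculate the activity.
A = λN = 6.629e18 decays/day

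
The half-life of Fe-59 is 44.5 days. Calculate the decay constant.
λ = ln(2)/t½ = 0.01558 day⁻¹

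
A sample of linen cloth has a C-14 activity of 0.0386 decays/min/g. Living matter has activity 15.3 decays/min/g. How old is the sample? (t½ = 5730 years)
Age = t½ × log₂(A₀/A) = 49450 years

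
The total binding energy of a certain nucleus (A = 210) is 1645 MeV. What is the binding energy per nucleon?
B.E./A = 1645/210 = 7.833 MeV/nucleon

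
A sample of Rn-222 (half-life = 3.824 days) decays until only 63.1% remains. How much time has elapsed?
t = t½ × log₂(N₀/N) = 2.54 days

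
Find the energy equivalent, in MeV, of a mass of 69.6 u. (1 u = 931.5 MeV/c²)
E = mc² = 64830 MeV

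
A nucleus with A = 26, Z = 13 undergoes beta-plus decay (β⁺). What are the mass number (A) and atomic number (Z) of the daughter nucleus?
Daughter: A = 26, Z = 12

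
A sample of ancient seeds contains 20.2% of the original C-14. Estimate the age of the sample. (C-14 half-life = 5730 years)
Age = t½ × log₂(1/ratio) = 13220 years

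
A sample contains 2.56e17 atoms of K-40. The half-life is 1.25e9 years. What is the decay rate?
A = λN = 1.42e8 decays/year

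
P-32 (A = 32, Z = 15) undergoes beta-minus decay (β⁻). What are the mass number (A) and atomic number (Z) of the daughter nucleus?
Daughter: A = 32, Z = 16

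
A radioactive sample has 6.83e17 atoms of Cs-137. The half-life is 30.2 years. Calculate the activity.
A = λN = 1.568e16 decays/year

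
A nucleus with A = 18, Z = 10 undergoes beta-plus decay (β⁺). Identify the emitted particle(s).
β⁺: positron (e⁺) + neutrino (νₑ)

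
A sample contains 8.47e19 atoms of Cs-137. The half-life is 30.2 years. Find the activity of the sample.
A = λN = 1.944e18 decays/year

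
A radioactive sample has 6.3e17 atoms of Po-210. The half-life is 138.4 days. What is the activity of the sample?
A = λN = 3.155e15 decays/day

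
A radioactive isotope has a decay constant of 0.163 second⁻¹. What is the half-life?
t½ = ln(2)/λ = 4.252 seconds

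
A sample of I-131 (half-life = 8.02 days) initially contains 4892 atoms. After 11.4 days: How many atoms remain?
N = N₀(1/2)^(t/t½) = 1826 atoms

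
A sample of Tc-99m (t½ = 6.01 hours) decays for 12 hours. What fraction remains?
N/N₀ = (1/2)^(t/t½) = 0.2506 = 25.1%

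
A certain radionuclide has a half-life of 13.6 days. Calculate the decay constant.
λ = ln(2)/t½ = 0.05097 day⁻¹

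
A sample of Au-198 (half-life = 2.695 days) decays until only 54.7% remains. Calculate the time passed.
t = t½ × log₂(N₀/N) = 2.346 days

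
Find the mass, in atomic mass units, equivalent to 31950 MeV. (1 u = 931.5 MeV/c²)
m = E/c² = 34.3 u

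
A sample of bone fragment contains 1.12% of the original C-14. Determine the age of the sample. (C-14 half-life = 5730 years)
Age = t½ × log₂(1/ratio) = 37130 years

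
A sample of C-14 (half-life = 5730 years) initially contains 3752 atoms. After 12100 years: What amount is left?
N = N₀(1/2)^(t/t½) = 868.1 atoms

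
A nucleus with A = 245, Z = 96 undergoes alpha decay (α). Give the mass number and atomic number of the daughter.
Daughter: A = 241, Z = 94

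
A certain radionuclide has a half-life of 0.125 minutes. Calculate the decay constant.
λ = ln(2)/t½ = 5.545 minute⁻¹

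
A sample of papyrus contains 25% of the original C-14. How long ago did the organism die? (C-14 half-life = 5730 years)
Age = t½ × log₂(1/ratio) = 11460 years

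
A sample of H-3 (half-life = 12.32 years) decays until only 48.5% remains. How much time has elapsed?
t = t½ × log₂(N₀/N) = 12.86 years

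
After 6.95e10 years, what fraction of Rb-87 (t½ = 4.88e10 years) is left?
N/N₀ = (1/2)^(t/t½) = 0.3726 = 37.3%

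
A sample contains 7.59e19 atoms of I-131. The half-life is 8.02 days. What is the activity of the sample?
A = λN = 6.56e18 decays/day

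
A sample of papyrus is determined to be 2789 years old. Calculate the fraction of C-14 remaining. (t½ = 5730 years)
N/N₀ = (1/2)^(t/t½) = 0.7136 = 71.4%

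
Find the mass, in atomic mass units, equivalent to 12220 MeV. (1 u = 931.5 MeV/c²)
m = E/c² = 13.12 u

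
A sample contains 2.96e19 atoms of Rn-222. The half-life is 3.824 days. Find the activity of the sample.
A = λN = 5.365e18 decays/day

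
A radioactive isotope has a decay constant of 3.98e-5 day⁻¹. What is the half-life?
t½ = ln(2)/λ = 17420 days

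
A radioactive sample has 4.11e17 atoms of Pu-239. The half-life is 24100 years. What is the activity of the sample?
A = λN = 1.182e13 decays/year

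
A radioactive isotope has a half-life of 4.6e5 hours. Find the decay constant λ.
λ = ln(2)/t½ = 1.507e-6 hour⁻¹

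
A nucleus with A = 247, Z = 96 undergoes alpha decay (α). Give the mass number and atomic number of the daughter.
Daughter: A = 243, Z = 94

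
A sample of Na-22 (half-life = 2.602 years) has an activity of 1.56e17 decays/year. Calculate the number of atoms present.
N = A/λ = 5.856e17 atoms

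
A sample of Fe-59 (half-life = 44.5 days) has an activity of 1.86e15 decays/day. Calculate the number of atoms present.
N = A/λ = 1.194e17 atoms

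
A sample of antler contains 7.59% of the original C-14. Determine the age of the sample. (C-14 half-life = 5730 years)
Age = t½ × log₂(1/ratio) = 21310 years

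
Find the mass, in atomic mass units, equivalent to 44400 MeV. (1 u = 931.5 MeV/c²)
m = E/c² = 47.67 u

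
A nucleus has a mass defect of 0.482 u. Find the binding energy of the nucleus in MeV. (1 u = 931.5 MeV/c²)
B.E. = Δm × 931.5 = 449 MeV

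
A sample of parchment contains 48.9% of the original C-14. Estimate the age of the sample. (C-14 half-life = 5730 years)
Age = t½ × log₂(1/ratio) = 5914 years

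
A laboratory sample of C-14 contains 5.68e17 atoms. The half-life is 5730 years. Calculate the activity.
A = λN = 6.871e13 decays/year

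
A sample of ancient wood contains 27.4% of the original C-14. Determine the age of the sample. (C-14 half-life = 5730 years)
Age = t½ × log₂(1/ratio) = 10700 years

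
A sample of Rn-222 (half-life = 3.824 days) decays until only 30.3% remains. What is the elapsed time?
t = t½ × log₂(N₀/N) = 6.587 days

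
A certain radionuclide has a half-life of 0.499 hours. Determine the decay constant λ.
λ = ln(2)/t½ = 1.389 hour⁻¹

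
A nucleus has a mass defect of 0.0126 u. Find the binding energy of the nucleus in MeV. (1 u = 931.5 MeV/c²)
B.E. = Δm × 931.5 = 11.74 MeV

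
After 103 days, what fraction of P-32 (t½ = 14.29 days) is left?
N/N₀ = (1/2)^(t/t½) = 0.006764 = 0.676%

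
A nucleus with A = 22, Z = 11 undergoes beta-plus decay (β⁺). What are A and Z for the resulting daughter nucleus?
Daughter: A = 22, Z = 10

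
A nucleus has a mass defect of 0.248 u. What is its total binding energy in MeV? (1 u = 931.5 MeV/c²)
B.E. = Δm × 931.5 = 231 MeV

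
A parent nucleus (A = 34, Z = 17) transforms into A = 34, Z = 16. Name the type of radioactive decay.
ΔA = 0, ΔZ = -1 ⇒ beta-plus decay (β⁺) or electron capture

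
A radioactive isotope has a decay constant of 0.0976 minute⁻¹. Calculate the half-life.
t½ = ln(2)/λ = 7.102 minutes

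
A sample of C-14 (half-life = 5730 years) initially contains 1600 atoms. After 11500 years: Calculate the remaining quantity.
N = N₀(1/2)^(t/t½) = 398.1 atoms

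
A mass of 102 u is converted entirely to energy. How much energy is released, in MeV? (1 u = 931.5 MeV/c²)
E = mc² = 95010 MeV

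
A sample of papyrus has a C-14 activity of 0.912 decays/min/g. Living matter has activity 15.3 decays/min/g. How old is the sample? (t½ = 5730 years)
Age = t½ × log₂(A₀/A) = 23310 years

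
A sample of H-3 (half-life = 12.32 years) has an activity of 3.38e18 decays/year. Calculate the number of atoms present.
N = A/λ = 6.008e19 atoms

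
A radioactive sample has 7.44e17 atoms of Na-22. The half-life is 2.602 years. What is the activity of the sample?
A = λN = 1.982e17 decays/year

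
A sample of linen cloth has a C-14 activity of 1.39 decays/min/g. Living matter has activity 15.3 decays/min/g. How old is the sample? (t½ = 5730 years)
Age = t½ × log₂(A₀/A) = 19830 years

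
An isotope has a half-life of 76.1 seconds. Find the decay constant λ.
λ = ln(2)/t½ = 0.009108 second⁻¹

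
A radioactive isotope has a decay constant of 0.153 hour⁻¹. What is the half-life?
t½ = ln(2)/λ = 4.53 hours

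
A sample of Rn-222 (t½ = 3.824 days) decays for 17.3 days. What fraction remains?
N/N₀ = (1/2)^(t/t½) = 0.04346 = 4.35%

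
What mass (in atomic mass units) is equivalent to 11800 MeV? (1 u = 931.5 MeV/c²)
m = E/c² = 12.67 u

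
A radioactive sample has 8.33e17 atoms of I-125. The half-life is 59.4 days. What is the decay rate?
A = λN = 9.72e15 decays/day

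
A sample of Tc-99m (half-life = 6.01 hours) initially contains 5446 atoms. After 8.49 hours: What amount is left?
N = N₀(1/2)^(t/t½) = 2046 atoms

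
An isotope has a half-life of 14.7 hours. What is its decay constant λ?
λ = ln(2)/t½ = 0.04715 hour⁻¹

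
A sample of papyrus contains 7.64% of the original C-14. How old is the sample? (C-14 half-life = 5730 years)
Age = t½ × log₂(1/ratio) = 21260 years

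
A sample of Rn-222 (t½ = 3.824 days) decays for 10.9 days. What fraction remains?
N/N₀ = (1/2)^(t/t½) = 0.1387 = 13.9%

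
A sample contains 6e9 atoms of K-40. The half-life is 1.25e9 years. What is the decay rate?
A = λN = 3.327 decays/year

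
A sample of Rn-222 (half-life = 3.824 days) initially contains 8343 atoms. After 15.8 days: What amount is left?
N = N₀(1/2)^(t/t½) = 475.9 atoms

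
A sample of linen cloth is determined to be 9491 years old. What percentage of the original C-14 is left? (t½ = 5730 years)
N/N₀ = (1/2)^(t/t½) = 0.3172 = 31.7%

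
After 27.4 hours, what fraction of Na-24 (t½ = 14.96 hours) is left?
N/N₀ = (1/2)^(t/t½) = 0.281 = 28.1%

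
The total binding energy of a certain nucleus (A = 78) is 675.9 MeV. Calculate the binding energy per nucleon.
B.E./A = 675.9/78 = 8.665 MeV/nucleon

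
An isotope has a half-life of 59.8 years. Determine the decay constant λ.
λ = ln(2)/t½ = 0.01159 year⁻¹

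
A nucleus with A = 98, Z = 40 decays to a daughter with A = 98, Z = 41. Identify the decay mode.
ΔA = 0, ΔZ = +1 ⇒ beta-minus decay (β⁻)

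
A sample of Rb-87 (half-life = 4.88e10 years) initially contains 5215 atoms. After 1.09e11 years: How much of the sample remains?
N = N₀(1/2)^(t/t½) = 1109 atoms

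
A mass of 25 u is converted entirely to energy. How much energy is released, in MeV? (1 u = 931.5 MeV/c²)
E = mc² = 23290 MeV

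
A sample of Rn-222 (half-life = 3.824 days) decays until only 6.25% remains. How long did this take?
t = t½ × log₂(N₀/N) = 15.3 days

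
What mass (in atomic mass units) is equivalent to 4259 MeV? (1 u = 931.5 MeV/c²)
m = E/c² = 4.572 u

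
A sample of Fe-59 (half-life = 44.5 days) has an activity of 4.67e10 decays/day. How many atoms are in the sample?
N = A/λ = 2.998e12 atoms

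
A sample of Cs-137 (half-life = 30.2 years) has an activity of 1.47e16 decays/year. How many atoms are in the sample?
N = A/λ = 6.405e17 atoms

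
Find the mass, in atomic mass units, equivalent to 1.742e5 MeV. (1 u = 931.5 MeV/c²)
m = E/c² = 187 u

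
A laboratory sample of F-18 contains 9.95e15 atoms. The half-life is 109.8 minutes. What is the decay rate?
A = λN = 6.281e13 decays/minute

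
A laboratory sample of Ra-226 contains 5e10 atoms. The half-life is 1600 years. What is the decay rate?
A = λN = 2.166e7 decays/year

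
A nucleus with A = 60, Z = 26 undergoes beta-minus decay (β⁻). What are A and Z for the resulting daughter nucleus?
Daughter: A = 60, Z = 27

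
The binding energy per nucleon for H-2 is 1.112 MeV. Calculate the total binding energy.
B.E. = 1.112 × 2 = 2.224 MeV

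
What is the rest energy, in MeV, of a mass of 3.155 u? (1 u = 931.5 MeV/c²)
E = mc² = 2939 MeV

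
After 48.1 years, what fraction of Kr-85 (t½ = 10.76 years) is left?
N/N₀ = (1/2)^(t/t½) = 0.04511 = 4.51%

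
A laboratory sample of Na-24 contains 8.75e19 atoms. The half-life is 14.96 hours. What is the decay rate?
A = λN = 4.054e18 decays/hour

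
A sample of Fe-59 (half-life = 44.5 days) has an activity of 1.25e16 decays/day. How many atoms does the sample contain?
N = A/λ = 8.025e17 atoms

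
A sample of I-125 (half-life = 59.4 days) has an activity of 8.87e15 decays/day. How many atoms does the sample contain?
N = A/λ = 7.601e17 atoms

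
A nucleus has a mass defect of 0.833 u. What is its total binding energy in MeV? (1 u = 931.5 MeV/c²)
B.E. = Δm × 931.5 = 775.9 MeV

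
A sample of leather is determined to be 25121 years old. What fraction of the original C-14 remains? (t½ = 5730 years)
N/N₀ = (1/2)^(t/t½) = 0.04789 = 4.79%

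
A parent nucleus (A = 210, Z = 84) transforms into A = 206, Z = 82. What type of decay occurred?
ΔA = -4, ΔZ = -2 ⇒ alpha decay (α)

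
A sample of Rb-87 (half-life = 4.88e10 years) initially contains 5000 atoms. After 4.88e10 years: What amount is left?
N = N₀(1/2)^(t/t½) = 2500 atoms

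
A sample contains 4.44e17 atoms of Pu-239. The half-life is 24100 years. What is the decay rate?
A = λN = 1.277e13 decays/year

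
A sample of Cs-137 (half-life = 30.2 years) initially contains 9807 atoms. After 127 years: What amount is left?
N = N₀(1/2)^(t/t½) = 531.6 atoms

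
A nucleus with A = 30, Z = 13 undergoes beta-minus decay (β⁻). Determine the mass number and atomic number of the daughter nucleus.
Daughter: A = 30, Z = 14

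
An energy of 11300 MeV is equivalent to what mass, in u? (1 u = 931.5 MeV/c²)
m = E/c² = 12.13 u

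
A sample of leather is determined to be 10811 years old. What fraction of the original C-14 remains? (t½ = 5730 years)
N/N₀ = (1/2)^(t/t½) = 0.2704 = 27%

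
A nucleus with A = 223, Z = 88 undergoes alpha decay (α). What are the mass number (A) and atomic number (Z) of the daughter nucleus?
Daughter: A = 219, Z = 86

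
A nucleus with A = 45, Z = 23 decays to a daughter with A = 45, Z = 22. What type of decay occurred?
ΔA = 0, ΔZ = -1 ⇒ beta-plus decay (β⁺) or electron capture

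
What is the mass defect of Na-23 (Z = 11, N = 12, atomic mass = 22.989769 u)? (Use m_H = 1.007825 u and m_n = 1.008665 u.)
Δm = Z·m_H + N·m_n − M = 0.2003 u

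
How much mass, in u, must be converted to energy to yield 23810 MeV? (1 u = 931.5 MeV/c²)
m = E/c² = 25.56 u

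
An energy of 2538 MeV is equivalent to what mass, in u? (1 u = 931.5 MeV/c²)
m = E/c² = 2.725 u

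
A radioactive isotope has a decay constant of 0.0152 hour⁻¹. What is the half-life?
t½ = ln(2)/λ = 45.6 hours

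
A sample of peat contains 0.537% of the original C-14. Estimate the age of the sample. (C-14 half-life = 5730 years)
Age = t½ × log₂(1/ratio) = 43210 years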